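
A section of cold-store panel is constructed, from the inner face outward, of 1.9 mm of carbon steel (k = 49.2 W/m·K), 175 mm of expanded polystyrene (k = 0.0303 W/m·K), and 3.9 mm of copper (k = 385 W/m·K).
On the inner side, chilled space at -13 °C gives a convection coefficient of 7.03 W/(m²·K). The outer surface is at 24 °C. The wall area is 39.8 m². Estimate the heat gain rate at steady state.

Q ≈ 249 W

Using the resistance-network approach (series):
R_inner film = 1/(h_i·A) = 1/(7.03×39.8) = 0.003574 K/W
R_carbon steel = L/(kA) = 0.0019/(49.2×39.8) = 9.703×10^-7 K/W
R_expanded polystyrene = L/(kA) = 0.175/(0.0303×39.8) = 0.1451 K/W
R_copper = L/(kA) = 0.0039/(385×39.8) = 2.545×10^-7 K/W
R_total = 0.1487 K/W
Q = ΔT / R_total = 37 / 0.1487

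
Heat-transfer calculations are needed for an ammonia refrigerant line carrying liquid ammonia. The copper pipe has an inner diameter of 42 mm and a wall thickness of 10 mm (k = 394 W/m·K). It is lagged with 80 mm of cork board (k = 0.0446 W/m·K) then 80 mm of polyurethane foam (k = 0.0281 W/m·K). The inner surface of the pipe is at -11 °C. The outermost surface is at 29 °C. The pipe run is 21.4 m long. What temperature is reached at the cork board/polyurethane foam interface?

T ≈ 12.9 °C

Radial resistances (cylindrical: R_cond = ln(r_o/r_i)/(2πkL), R_conv = 1/(h·2πrL)):
R_copper pipe wall = ln(31/21)/(2π×394×21.4) = 7.352×10^-6 K/W
R_cork board = ln(111/31)/(2π×0.0446×21.4) = 0.2127 K/W
R_polyurethane foam = ln(191/111)/(2π×0.0281×21.4) = 0.1436 K/W
R_total = 0.3564 K/W
Q = ΔT/R_total = 40/0.3564
Q = 112 W
T_interface = T_inner + Q·ΣR(inner→interface) = -11 + 112×0.2127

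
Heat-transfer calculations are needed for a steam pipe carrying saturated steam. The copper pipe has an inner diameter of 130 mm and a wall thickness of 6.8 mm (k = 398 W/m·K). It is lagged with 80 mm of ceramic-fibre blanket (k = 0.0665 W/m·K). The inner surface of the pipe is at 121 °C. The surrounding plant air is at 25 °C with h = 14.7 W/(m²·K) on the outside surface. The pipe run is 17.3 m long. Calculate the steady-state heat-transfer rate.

Q ≈ 891 W

Cylindrical conduction, so R = ln(r₂/r₁)/(2πkL) per layer, in series:
R_copper pipe wall = ln(71.8/65)/(2π×398×17.3) = 2.3×10^-6 K/W
R_ceramic-fibre blanket = ln(151.8/71.8)/(2π×0.0665×17.3) = 0.1036 K/W
R_outer film = 1/(h_o·2πr_oL) = 1/(14.7×2π×0.1518×17.3) = 0.004123 K/W
R_total = 0.1077 K/W
Q = ΔT/R_total = 96/0.1077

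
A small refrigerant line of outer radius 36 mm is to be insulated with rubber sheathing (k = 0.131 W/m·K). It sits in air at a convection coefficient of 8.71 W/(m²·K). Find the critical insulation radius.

r_cr ≈ 15 mm

For a cylinder r_cr = k/h = 0.131/8.71
r_cr = 15 mm; since the bare radius (36 mm) is above r_cr, any added insulation will reduce heat loss.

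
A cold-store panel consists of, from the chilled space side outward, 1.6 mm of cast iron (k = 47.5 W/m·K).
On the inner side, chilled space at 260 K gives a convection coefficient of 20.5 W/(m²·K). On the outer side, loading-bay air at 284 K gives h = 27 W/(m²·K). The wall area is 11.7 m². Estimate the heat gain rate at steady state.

Q ≈ 3270 W

Treating each layer as a thermal resistance in series:
R_inner film = 1/(h_i·A) = 1/(20.5×11.7) = 0.004169 K/W
R_cast iron = L/(kA) = 0.0016/(47.5×11.7) = 2.879×10^-6 K/W
R_outer film = 1/(h_o·A) = 1/(27×11.7) = 0.003166 K/W
R_total = 0.007338 K/W
Q = ΔT / R_total = 24 / 0.007338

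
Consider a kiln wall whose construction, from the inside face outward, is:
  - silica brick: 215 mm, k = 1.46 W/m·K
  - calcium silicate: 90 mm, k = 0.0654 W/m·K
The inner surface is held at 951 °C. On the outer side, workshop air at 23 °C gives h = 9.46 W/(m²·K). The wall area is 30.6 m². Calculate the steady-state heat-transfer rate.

Model the wall as resistances in series:
R_silica brick = L/(kA) = 0.215/(1.46×30.6) = 0.004812 K/W
R_calcium silicate = L/(kA) = 0.09/(0.0654×30.6) = 0.04497 K/W
R_outer film = 1/(h_o·A) = 1/(9.46×30.6) = 0.003455 K/W
R_total = 0.05324 K/W
Q = ΔT / R_total = 928 / 0.05324

Q ≈ 17400 W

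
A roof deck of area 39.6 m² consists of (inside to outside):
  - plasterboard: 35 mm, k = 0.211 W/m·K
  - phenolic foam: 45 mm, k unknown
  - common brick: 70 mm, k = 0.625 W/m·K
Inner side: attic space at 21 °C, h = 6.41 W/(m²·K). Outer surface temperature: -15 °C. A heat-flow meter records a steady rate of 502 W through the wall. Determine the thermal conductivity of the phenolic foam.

k ≈ 0.0187 W/(m·K)

Using the resistance-network approach (series):
R_inner film = 1/(h_i·A) = 1/(6.41×39.6) = 0.00394 K/W
R_plasterboard = L/(kA) = 0.035/(0.211×39.6) = 0.004189 K/W
R_common brick = L/(kA) = 0.07/(0.625×39.6) = 0.002828 K/W
Sum of known resistances R_other = 0.01096 K/W
Total R = ΔT/Q = 36/502 = 0.07171 K/W
R_phenolic foam = R_total − R_other = 0.06076 K/W
k = L/(R·A) = 0.045/(0.06076×39.6)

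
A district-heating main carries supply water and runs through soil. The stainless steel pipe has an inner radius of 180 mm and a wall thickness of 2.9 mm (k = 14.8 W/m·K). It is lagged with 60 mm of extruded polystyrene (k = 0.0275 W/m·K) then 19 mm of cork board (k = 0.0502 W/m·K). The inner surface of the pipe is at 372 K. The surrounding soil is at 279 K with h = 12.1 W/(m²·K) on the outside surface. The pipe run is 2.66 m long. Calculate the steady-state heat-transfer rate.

For a radial system each layer contributes R = ln(r_out/r_in)/(2πkL); films add R = 1/(hA).
R_stainless steel pipe wall = ln(182.9/180)/(2π×14.8×2.66) = 6.461×10^-5 K/W
R_extruded polystyrene = ln(242.9/182.9)/(2π×0.0275×2.66) = 0.6173 K/W
R_cork board = ln(261.9/242.9)/(2π×0.0502×2.66) = 0.08976 K/W
R_outer film = 1/(h_o·2πr_oL) = 1/(12.1×2π×0.2619×2.66) = 0.01888 K/W
R_total = 0.726 K/W
Q = ΔT/R_total = 93/0.726

Q ≈ 128 W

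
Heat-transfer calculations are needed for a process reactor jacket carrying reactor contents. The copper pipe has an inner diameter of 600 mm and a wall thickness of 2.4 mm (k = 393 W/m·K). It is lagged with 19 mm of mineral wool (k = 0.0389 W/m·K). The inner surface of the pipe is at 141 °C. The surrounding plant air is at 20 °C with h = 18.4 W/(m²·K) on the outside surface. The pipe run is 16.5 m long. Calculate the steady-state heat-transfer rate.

Q ≈ 7230 W

Per-layer cylindrical resistances, series-summed:
R_copper pipe wall = ln(302.4/300)/(2π×393×16.5) = 1.956×10^-7 K/W
R_mineral wool = ln(321.4/302.4)/(2π×0.0389×16.5) = 0.01511 K/W
R_outer film = 1/(h_o·2πr_oL) = 1/(18.4×2π×0.3214×16.5) = 0.001631 K/W
R_total = 0.01674 K/W
Q = ΔT/R_total = 121/0.01674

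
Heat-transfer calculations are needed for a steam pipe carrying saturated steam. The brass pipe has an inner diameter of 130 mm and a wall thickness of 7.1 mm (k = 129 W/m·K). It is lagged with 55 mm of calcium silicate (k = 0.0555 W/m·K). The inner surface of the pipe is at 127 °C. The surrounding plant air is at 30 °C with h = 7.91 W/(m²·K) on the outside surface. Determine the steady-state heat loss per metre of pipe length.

For a radial system each layer contributes R = ln(r_out/r_in)/(2πkL); films add R = 1/(hA).
R_brass pipe wall = ln(72.1/65)/(2π×129×1) = 1.279×10^-4 K/W
R_calcium silicate = ln(127.1/72.1)/(2π×0.0555×1) = 1.626 K/W
R_outer film = 1/(h_o·2πr_oL) = 1/(7.91×2π×0.1271×1) = 0.1583 K/W
R_total = 1.784 K/W
Q = ΔT/R_total = 97/1.784

q′ ≈ 54.4 W/m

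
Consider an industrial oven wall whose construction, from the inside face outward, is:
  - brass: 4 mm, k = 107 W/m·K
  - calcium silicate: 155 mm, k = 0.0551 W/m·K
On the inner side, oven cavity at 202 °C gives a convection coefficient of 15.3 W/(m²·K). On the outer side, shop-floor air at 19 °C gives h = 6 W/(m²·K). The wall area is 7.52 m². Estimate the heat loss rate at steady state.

Using the resistance-network approach (series):
R_inner film = 1/(h_i·A) = 1/(15.3×7.52) = 0.008691 K/W
R_brass = L/(kA) = 0.004/(107×7.52) = 4.971×10^-6 K/W
R_calcium silicate = L/(kA) = 0.155/(0.0551×7.52) = 0.3741 K/W
R_outer film = 1/(h_o·A) = 1/(6×7.52) = 0.02216 K/W
R_total = 0.4049 K/W
Q = ΔT / R_total = 183 / 0.4049

Q ≈ 452 W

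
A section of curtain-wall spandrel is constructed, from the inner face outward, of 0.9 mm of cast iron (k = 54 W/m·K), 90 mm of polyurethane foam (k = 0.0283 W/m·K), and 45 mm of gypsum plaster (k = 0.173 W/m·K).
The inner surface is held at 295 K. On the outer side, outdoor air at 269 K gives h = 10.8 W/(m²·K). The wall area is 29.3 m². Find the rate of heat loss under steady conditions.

Thermal resistances in series:
R_cast iron = L/(kA) = 0.0009/(54×29.3) = 5.688×10^-7 K/W
R_polyurethane foam = L/(kA) = 0.09/(0.0283×29.3) = 0.1085 K/W
R_gypsum plaster = L/(kA) = 0.045/(0.173×29.3) = 0.008878 K/W
R_outer film = 1/(h_o·A) = 1/(10.8×29.3) = 0.00316 K/W
R_total = 0.1206 K/W
Q = ΔT / R_total = 26 / 0.1206

Q ≈ 216 W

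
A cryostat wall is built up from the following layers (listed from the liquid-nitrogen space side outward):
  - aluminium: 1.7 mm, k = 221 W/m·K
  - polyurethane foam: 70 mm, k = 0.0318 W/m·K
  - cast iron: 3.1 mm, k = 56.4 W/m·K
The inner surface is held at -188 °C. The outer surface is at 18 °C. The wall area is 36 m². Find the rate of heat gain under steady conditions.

Thermal resistances in series:
R_aluminium = L/(kA) = 0.0017/(221×36) = 2.137×10^-7 K/W
R_polyurethane foam = L/(kA) = 0.07/(0.0318×36) = 0.06115 K/W
R_cast iron = L/(kA) = 0.0031/(56.4×36) = 1.527×10^-6 K/W
R_total = 0.06115 K/W
Q = ΔT / R_total = 206 / 0.06115

Q ≈ 3370 W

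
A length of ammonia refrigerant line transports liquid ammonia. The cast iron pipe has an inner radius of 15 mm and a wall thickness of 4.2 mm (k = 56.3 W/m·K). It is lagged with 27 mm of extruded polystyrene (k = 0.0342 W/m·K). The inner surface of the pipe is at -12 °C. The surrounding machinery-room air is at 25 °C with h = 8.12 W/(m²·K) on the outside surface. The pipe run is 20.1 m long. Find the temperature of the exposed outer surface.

Cylindrical conduction, so R = ln(r₂/r₁)/(2πkL) per layer, in series:
R_cast iron pipe wall = ln(19.2/15)/(2π×56.3×20.1) = 3.472×10^-5 K/W
R_extruded polystyrene = ln(46.2/19.2)/(2π×0.0342×20.1) = 0.2033 K/W
R_outer film = 1/(h_o·2πr_oL) = 1/(8.12×2π×0.0462×20.1) = 0.02111 K/W
R_total = 0.2244 K/W
Q = ΔT/R_total = 37/0.2244
Q = 165 W
T_interface = T_inner + Q·ΣR(inner→interface) = -12 + 165×0.2033

T ≈ 21.5 °C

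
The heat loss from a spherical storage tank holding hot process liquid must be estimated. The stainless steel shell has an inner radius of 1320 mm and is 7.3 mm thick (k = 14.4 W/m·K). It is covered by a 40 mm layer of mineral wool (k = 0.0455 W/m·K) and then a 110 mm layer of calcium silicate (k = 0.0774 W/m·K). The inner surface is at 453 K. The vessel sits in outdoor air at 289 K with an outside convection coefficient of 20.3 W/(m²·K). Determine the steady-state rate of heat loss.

Spherical conduction: R = (1/r_in − 1/r_out)/(4πk) per layer; series-sum.
R_stainless steel shell = (1/1.32 − 1/1.3273)/(4π×14.4) = 2.303×10^-5 K/W
R_mineral wool = (1/1.3273 − 1/1.3673)/(4π×0.0455) = 0.03855 K/W
R_calcium silicate = (1/1.3673 − 1/1.4773)/(4π×0.0774) = 0.05599 K/W
R_outer film = 1/(h·4πr_o²) = 1/(20.3×4π×1.4773²) = 0.001796 K/W
R_total = 0.09636 K/W
Q = ΔT/R_total = 164/0.09636

Q ≈ 1700 W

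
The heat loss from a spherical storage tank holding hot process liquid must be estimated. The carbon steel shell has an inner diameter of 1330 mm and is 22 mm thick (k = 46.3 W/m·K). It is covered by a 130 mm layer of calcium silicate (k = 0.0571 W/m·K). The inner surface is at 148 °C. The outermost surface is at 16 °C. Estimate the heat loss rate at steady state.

Q ≈ 409 W

Each spherical layer contributes R = (1/r_i − 1/r_o)/(4πk):
R_carbon steel shell = (1/0.665 − 1/0.687)/(4π×46.3) = 8.277×10^-5 K/W
R_calcium silicate = (1/0.687 − 1/0.817)/(4π×0.0571) = 0.3228 K/W
R_total = 0.3229 K/W
Q = ΔT/R_total = 132/0.3229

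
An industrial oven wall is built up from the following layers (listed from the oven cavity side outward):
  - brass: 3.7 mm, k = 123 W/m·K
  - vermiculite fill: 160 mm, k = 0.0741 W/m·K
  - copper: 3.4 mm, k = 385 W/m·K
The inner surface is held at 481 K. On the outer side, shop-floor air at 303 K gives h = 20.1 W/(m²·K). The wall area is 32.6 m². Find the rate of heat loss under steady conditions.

Q ≈ 2630 W

Treating each layer as a thermal resistance in series:
R_brass = L/(kA) = 0.0037/(123×32.6) = 9.227×10^-7 K/W
R_vermiculite fill = L/(kA) = 0.16/(0.0741×32.6) = 0.06623 K/W
R_copper = L/(kA) = 0.0034/(385×32.6) = 2.709×10^-7 K/W
R_outer film = 1/(h_o·A) = 1/(20.1×32.6) = 0.001526 K/W
R_total = 0.06776 K/W
Q = ΔT / R_total = 178 / 0.06776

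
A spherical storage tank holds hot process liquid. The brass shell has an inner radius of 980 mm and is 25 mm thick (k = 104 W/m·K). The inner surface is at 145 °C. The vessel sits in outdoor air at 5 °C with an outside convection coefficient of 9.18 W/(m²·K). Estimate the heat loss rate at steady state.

Q ≈ 16300 W

Radial (spherical) resistances in series:
R_brass shell = (1/0.98 − 1/1.005)/(4π×104) = 1.942×10^-5 K/W
R_outer film = 1/(h·4πr_o²) = 1/(9.18×4π×1.005²) = 0.008583 K/W
R_total = 0.008602 K/W
Q = ΔT/R_total = 140/0.008602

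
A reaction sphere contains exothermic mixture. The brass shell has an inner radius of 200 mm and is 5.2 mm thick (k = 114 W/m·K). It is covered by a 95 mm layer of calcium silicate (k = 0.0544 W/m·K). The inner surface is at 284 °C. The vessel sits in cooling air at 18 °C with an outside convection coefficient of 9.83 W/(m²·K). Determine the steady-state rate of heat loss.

Each spherical layer contributes R = (1/r_i − 1/r_o)/(4πk):
R_brass shell = (1/0.2 − 1/0.2052)/(4π×114) = 8.845×10^-5 K/W
R_calcium silicate = (1/0.2052 − 1/0.3002)/(4π×0.0544) = 2.256 K/W
R_outer film = 1/(h·4πr_o²) = 1/(9.83×4π×0.3002²) = 0.08983 K/W
R_total = 2.346 K/W
Q = ΔT/R_total = 266/2.346

Q ≈ 113 W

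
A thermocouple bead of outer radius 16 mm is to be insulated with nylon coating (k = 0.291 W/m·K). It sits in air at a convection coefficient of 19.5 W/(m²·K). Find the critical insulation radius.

For a sphere r_cr = 2k/h = 2×0.291/19.5
r_cr = 29.8 mm; since the bare radius (16 mm) is below r_cr, adding a thin layer of insulation will *increase* heat loss.

r_cr ≈ 29.8 mm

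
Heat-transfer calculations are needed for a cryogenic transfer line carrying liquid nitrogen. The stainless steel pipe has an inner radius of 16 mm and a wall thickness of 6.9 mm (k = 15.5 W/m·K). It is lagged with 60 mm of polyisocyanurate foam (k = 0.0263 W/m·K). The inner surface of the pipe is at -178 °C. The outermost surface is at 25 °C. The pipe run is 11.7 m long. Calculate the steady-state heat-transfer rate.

Q ≈ 305 W

Cylindrical conduction, so R = ln(r₂/r₁)/(2πkL) per layer, in series:
R_stainless steel pipe wall = ln(22.9/16)/(2π×15.5×11.7) = 3.147×10^-4 K/W
R_polyisocyanurate foam = ln(82.9/22.9)/(2π×0.0263×11.7) = 0.6654 K/W
R_total = 0.6657 K/W
Q = ΔT/R_total = 203/0.6657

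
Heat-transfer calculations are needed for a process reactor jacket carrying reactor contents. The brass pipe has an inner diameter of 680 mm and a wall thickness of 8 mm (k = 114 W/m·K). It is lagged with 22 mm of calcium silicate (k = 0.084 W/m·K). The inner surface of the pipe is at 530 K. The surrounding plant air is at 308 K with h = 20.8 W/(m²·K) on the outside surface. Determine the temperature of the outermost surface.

T ≈ 342 K

Per-layer cylindrical resistances, series-summed:
R_brass pipe wall = ln(348/340)/(2π×114×1) = 3.247×10^-5 K/W
R_calcium silicate = ln(370/348)/(2π×0.084×1) = 0.1161 K/W
R_outer film = 1/(h_o·2πr_oL) = 1/(20.8×2π×0.37×1) = 0.02068 K/W
R_total = 0.1369 K/W
Q = ΔT/R_total = 222/0.1369
Q = 1620 W/m
T_interface = T_inner − Q·ΣR(inner→interface) = 530 − 1620×0.1162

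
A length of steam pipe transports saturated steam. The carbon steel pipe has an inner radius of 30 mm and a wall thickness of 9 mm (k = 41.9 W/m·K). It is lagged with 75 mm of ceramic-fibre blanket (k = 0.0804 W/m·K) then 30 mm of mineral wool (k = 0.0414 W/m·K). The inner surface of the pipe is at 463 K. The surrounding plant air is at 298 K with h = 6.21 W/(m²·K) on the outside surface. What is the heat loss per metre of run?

Radial resistances (cylindrical: R_cond = ln(r_o/r_i)/(2πkL), R_conv = 1/(h·2πrL)):
R_carbon steel pipe wall = ln(39/30)/(2π×41.9×1) = 9.966×10^-4 K/W
R_ceramic-fibre blanket = ln(114/39)/(2π×0.0804×1) = 2.123 K/W
R_mineral wool = ln(144/114)/(2π×0.0414×1) = 0.8981 K/W
R_outer film = 1/(h_o·2πr_oL) = 1/(6.21×2π×0.144×1) = 0.178 K/W
R_total = 3.2 K/W
Q = ΔT/R_total = 165/3.2

q′ ≈ 51.6 W/m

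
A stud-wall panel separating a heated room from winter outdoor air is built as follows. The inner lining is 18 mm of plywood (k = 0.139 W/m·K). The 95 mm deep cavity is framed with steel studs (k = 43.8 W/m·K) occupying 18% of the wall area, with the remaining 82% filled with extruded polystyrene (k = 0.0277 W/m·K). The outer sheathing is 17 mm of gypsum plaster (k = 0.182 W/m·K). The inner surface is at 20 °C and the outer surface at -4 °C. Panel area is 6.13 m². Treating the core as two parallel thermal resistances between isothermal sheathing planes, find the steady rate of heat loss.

Q ≈ 626 W

Sheathing layers in series; stud and cavity paths in parallel between them.
R_inner = 0.018/(0.139×6.13) = 0.02113 K/W
R_stud  = 0.095/(43.8×0.18×6.13) = 0.001966 K/W
R_cav   = 0.095/(0.0277×0.82×6.13) = 0.6823 K/W
1/R_core = 1/R_stud + 1/R_cav → R_core = 0.00196 K/W
R_outer = 0.017/(0.182×6.13) = 0.01524 K/W
R_total = 0.03832 K/W
Q = ΔT/R_total = 24/0.03832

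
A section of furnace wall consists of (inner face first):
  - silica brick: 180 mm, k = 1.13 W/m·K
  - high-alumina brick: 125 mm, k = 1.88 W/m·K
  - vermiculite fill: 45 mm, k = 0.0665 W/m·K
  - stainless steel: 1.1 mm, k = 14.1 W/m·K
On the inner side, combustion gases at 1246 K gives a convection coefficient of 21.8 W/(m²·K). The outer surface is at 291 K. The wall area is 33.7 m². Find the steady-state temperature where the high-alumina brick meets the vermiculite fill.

Series thermal resistances:
R_inner film = 1/(h_i·A) = 1/(21.8×33.7) = 0.001361 K/W
R_silica brick = L/(kA) = 0.18/(1.13×33.7) = 0.004727 K/W
R_high-alumina brick = L/(kA) = 0.125/(1.88×33.7) = 0.001973 K/W
R_vermiculite fill = L/(kA) = 0.045/(0.0665×33.7) = 0.02008 K/W
R_stainless steel = L/(kA) = 0.0011/(14.1×33.7) = 2.315×10^-6 K/W
R_total = 0.02814 K/W;  Q = ΔT/R_total = 955/0.02814 = 33930 W
T_interface = T_inner − Q·ΣR(inner→interface) = 1246 − 33900×0.008061

T ≈ 972 K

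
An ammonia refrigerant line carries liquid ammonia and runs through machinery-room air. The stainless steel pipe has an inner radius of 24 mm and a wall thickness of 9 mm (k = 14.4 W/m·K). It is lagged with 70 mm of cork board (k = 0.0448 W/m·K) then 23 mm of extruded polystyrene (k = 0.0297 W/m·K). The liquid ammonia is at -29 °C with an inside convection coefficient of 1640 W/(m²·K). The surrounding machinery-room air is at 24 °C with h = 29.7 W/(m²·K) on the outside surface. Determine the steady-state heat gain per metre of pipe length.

For a radial system each layer contributes R = ln(r_out/r_in)/(2πkL); films add R = 1/(hA).
R_inner film = 1/(h_i·2πr₁L) = 1/(1640×2π×0.024×1) = 0.004044 K/W
R_stainless steel pipe wall = ln(33/24)/(2π×14.4×1) = 0.00352 K/W
R_cork board = ln(103/33)/(2π×0.0448×1) = 4.044 K/W
R_extruded polystyrene = ln(126/103)/(2π×0.0297×1) = 1.08 K/W
R_outer film = 1/(h_o·2πr_oL) = 1/(29.7×2π×0.126×1) = 0.04253 K/W
R_total = 5.174 K/W
Q = ΔT/R_total = 53/5.174

q′ ≈ 10.2 W/m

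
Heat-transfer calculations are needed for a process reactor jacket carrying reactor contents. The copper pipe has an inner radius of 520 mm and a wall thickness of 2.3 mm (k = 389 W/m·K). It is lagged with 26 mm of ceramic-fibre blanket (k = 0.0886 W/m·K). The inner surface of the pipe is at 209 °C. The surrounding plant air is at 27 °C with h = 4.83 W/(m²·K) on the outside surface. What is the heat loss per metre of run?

q′ ≈ 1240 W/m

Cylindrical conduction, so R = ln(r₂/r₁)/(2πkL) per layer, in series:
R_copper pipe wall = ln(522.3/520)/(2π×389×1) = 1.806×10^-6 K/W
R_ceramic-fibre blanket = ln(548.3/522.3)/(2π×0.0886×1) = 0.08727 K/W
R_outer film = 1/(h_o·2πr_oL) = 1/(4.83×2π×0.5483×1) = 0.0601 K/W
R_total = 0.1474 K/W
Q = ΔT/R_total = 182/0.1474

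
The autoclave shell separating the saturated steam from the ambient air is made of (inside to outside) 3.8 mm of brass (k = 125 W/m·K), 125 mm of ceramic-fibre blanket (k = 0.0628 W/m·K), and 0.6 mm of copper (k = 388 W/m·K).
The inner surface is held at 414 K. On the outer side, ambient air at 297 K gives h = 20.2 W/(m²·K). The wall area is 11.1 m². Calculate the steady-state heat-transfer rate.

Q ≈ 637 W

Treating each layer as a thermal resistance in series:
R_brass = L/(kA) = 0.0038/(125×11.1) = 2.739×10^-6 K/W
R_ceramic-fibre blanket = L/(kA) = 0.125/(0.0628×11.1) = 0.1793 K/W
R_copper = L/(kA) = 0.0006/(388×11.1) = 1.393×10^-7 K/W
R_outer film = 1/(h_o·A) = 1/(20.2×11.1) = 0.00446 K/W
R_total = 0.1838 K/W
Q = ΔT / R_total = 117 / 0.1838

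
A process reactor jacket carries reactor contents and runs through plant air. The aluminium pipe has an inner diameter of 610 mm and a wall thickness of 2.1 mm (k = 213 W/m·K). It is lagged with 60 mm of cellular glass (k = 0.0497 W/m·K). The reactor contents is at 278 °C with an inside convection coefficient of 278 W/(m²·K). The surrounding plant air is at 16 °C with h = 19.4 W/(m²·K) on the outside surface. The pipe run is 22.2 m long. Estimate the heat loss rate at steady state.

Q ≈ 9760 W

Cylindrical conduction, so R = ln(r₂/r₁)/(2πkL) per layer, in series:
R_inner film = 1/(h_i·2πr₁L) = 1/(278×2π×0.305×22.2) = 8.455×10^-5 K/W
R_aluminium pipe wall = ln(307.1/305)/(2π×213×22.2) = 2.309×10^-7 K/W
R_cellular glass = ln(367.1/307.1)/(2π×0.0497×22.2) = 0.02574 K/W
R_outer film = 1/(h_o·2πr_oL) = 1/(19.4×2π×0.3671×22.2) = 0.001007 K/W
R_total = 0.02683 K/W
Q = ΔT/R_total = 262/0.02683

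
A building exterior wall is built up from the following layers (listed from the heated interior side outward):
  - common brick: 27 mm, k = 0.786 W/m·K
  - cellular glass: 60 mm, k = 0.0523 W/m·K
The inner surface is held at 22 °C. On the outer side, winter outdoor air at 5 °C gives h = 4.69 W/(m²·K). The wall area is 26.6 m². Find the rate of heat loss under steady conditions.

Q ≈ 324 W

Using the resistance-network approach (series):
R_common brick = L/(kA) = 0.027/(0.786×26.6) = 0.001291 K/W
R_cellular glass = L/(kA) = 0.06/(0.0523×26.6) = 0.04313 K/W
R_outer film = 1/(h_o·A) = 1/(4.69×26.6) = 0.008016 K/W
R_total = 0.05244 K/W
Q = ΔT / R_total = 17 / 0.05244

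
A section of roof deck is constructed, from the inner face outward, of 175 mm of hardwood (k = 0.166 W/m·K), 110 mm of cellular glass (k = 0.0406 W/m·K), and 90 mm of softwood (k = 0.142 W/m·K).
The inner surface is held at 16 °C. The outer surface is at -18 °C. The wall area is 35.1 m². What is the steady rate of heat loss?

Q ≈ 271 W

Series thermal resistances:
R_hardwood = L/(kA) = 0.175/(0.166×35.1) = 0.03003 K/W
R_cellular glass = L/(kA) = 0.11/(0.0406×35.1) = 0.07719 K/W
R_softwood = L/(kA) = 0.09/(0.142×35.1) = 0.01806 K/W
R_total = 0.1253 K/W
Q = ΔT / R_total = 34 / 0.1253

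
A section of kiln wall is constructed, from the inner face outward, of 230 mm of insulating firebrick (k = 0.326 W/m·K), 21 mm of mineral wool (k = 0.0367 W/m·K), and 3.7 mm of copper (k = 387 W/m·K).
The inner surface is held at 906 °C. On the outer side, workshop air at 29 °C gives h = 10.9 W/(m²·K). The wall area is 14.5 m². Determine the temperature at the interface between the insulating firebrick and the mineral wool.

T ≈ 454 °C

Model the wall as resistances in series:
R_insulating firebrick = L/(kA) = 0.23/(0.326×14.5) = 0.04866 K/W
R_mineral wool = L/(kA) = 0.021/(0.0367×14.5) = 0.03946 K/W
R_copper = L/(kA) = 0.0037/(387×14.5) = 6.594×10^-7 K/W
R_outer film = 1/(h_o·A) = 1/(10.9×14.5) = 0.006327 K/W
R_total = 0.09445 K/W;  Q = ΔT/R_total = 877/0.09445 = 9286 W
T_interface = T_inner − Q·ΣR(inner→interface) = 906 − 9290×0.04866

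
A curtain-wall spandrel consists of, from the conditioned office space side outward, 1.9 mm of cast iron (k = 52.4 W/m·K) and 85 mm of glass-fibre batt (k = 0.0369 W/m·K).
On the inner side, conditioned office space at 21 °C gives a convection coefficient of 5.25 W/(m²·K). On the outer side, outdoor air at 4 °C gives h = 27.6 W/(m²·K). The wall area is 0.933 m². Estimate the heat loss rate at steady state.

Treating each layer as a thermal resistance in series:
R_inner film = 1/(h_i·A) = 1/(5.25×0.933) = 0.2042 K/W
R_cast iron = L/(kA) = 0.0019/(52.4×0.933) = 3.886×10^-5 K/W
R_glass-fibre batt = L/(kA) = 0.085/(0.0369×0.933) = 2.469 K/W
R_outer film = 1/(h_o·A) = 1/(27.6×0.933) = 0.03883 K/W
R_total = 2.712 K/W
Q = ΔT / R_total = 17 / 2.712

Q ≈ 6.27 W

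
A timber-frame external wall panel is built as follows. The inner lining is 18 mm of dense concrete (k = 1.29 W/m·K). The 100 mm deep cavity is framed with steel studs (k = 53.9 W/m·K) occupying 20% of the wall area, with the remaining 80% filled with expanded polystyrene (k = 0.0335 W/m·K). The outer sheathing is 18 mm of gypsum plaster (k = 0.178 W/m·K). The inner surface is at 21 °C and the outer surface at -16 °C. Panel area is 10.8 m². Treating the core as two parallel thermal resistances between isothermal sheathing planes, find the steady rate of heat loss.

Q ≈ 3210 W

Sheathing layers in series; stud and cavity paths in parallel between them.
R_inner = 0.018/(1.29×10.8) = 0.001292 K/W
R_stud  = 0.1/(53.9×0.2×10.8) = 8.589×10^-4 K/W
R_cav   = 0.1/(0.0335×0.8×10.8) = 0.3455 K/W
1/R_core = 1/R_stud + 1/R_cav → R_core = 8.568×10^-4 K/W
R_outer = 0.018/(0.178×10.8) = 0.009363 K/W
R_total = 0.01151 K/W
Q = ΔT/R_total = 37/0.01151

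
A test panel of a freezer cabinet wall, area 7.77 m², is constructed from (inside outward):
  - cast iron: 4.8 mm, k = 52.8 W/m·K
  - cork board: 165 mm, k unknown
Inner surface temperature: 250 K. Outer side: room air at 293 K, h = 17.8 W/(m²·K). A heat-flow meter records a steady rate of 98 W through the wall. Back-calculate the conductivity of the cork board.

k ≈ 0.0492 W/(m·K)

Thermal resistances in series:
R_cast iron = L/(kA) = 0.0048/(52.8×7.77) = 1.17×10^-5 K/W
R_outer film = 1/(h_o·A) = 1/(17.8×7.77) = 0.00723 K/W
Sum of known resistances R_other = 0.007242 K/W
Total R = ΔT/Q = 43/98 = 0.4388 K/W
R_cork board = R_total − R_other = 0.4315 K/W
k = L/(R·A) = 0.165/(0.4315×7.77)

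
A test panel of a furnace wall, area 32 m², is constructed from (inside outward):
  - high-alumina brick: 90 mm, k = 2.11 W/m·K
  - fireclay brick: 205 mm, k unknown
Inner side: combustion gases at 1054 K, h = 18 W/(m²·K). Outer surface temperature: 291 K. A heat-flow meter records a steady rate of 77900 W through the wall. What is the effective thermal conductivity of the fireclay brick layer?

Thermal resistances in series:
R_inner film = 1/(h_i·A) = 1/(18×32) = 0.001736 K/W
R_high-alumina brick = L/(kA) = 0.09/(2.11×32) = 0.001333 K/W
Sum of known resistances R_other = 0.003069 K/W
Total R = ΔT/Q = 763/77900 = 0.009795 K/W
R_fireclay brick = R_total − R_other = 0.006726 K/W
k = L/(R·A) = 0.205/(0.006726×32)

k ≈ 0.953 W/(m·K)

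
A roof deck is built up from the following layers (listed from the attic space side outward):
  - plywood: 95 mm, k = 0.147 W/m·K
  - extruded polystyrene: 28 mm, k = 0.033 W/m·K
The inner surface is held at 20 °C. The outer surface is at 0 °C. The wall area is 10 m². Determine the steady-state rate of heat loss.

Series thermal resistances:
R_plywood = L/(kA) = 0.095/(0.147×10) = 0.06463 K/W
R_extruded polystyrene = L/(kA) = 0.028/(0.033×10) = 0.08485 K/W
R_total = 0.1495 K/W
Q = ΔT / R_total = 20 / 0.1495

Q ≈ 134 W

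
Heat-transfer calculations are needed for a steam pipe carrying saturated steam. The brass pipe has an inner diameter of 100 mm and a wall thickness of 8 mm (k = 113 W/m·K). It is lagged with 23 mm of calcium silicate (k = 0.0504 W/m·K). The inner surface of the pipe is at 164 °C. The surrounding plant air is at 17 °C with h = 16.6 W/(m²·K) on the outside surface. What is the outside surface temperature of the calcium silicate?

T ≈ 31.8 °C

Radial resistances (cylindrical: R_cond = ln(r_o/r_i)/(2πkL), R_conv = 1/(h·2πrL)):
R_brass pipe wall = ln(58/50)/(2π×113×1) = 2.09×10^-4 K/W
R_calcium silicate = ln(81/58)/(2π×0.0504×1) = 1.055 K/W
R_outer film = 1/(h_o·2πr_oL) = 1/(16.6×2π×0.081×1) = 0.1184 K/W
R_total = 1.173 K/W
Q = ΔT/R_total = 147/1.173
Q = 125 W/m
T_interface = T_inner − Q·ΣR(inner→interface) = 164 − 125×1.055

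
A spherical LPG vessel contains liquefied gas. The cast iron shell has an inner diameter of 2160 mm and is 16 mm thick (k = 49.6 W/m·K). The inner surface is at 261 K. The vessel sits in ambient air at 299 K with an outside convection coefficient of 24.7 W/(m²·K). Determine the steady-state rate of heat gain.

Q ≈ 14100 W

Each spherical layer contributes R = (1/r_i − 1/r_o)/(4πk):
R_cast iron shell = (1/1.08 − 1/1.096)/(4π×49.6) = 2.169×10^-5 K/W
R_outer film = 1/(h·4πr_o²) = 1/(24.7×4π×1.096²) = 0.002682 K/W
R_total = 0.002704 K/W
Q = ΔT/R_total = 38/0.002704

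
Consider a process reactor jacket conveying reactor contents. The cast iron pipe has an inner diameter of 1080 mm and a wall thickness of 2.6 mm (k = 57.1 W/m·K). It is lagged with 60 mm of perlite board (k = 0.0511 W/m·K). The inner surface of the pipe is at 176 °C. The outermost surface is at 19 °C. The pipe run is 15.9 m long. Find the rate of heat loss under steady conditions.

Q ≈ 7640 W

Treating each annulus and film as a series resistance:
R_cast iron pipe wall = ln(542.6/540)/(2π×57.1×15.9) = 8.42×10^-7 K/W
R_perlite board = ln(602.6/542.6)/(2π×0.0511×15.9) = 0.02054 K/W
R_total = 0.02055 K/W
Q = ΔT/R_total = 157/0.02055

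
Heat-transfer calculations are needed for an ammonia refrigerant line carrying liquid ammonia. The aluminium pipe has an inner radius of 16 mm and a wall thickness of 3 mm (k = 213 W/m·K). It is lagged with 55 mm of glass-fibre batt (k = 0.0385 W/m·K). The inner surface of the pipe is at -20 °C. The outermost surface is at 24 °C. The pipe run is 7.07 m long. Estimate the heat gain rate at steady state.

Q ≈ 55.3 W

Per-layer cylindrical resistances, series-summed:
R_aluminium pipe wall = ln(19/16)/(2π×213×7.07) = 1.816×10^-5 K/W
R_glass-fibre batt = ln(74/19)/(2π×0.0385×7.07) = 0.795 K/W
R_total = 0.795 K/W
Q = ΔT/R_total = 44/0.795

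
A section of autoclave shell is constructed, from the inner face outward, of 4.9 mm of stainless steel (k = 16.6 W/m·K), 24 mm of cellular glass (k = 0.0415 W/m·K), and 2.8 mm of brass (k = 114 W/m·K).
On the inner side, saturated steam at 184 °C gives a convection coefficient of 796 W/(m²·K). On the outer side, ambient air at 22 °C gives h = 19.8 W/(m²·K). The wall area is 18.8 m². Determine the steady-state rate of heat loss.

Q ≈ 4830 W

Series thermal resistances:
R_inner film = 1/(h_i·A) = 1/(796×18.8) = 6.682×10^-5 K/W
R_stainless steel = L/(kA) = 0.0049/(16.6×18.8) = 1.57×10^-5 K/W
R_cellular glass = L/(kA) = 0.024/(0.0415×18.8) = 0.03076 K/W
R_brass = L/(kA) = 0.0028/(114×18.8) = 1.306×10^-6 K/W
R_outer film = 1/(h_o·A) = 1/(19.8×18.8) = 0.002686 K/W
R_total = 0.03353 K/W
Q = ΔT / R_total = 162 / 0.03353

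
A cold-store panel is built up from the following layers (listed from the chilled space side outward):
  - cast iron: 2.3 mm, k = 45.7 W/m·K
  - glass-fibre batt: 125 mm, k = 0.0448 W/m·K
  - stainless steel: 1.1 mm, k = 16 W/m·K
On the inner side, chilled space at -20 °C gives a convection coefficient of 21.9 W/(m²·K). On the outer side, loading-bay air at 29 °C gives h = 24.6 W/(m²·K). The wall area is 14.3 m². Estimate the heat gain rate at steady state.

Q ≈ 244 W

Treating each layer as a thermal resistance in series:
R_inner film = 1/(h_i·A) = 1/(21.9×14.3) = 0.003193 K/W
R_cast iron = L/(kA) = 0.0023/(45.7×14.3) = 3.519×10^-6 K/W
R_glass-fibre batt = L/(kA) = 0.125/(0.0448×14.3) = 0.1951 K/W
R_stainless steel = L/(kA) = 0.0011/(16×14.3) = 4.808×10^-6 K/W
R_outer film = 1/(h_o·A) = 1/(24.6×14.3) = 0.002843 K/W
R_total = 0.2012 K/W
Q = ΔT / R_total = 49 / 0.2012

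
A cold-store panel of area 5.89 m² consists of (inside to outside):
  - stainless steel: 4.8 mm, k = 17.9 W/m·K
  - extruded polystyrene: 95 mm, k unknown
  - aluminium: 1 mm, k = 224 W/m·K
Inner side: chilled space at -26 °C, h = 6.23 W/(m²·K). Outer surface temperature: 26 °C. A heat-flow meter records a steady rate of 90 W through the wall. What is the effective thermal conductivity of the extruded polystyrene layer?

Using the resistance-network approach (series):
R_inner film = 1/(h_i·A) = 1/(6.23×5.89) = 0.02725 K/W
R_stainless steel = L/(kA) = 0.0048/(17.9×5.89) = 4.553×10^-5 K/W
R_aluminium = L/(kA) = 0.001/(224×5.89) = 7.579×10^-7 K/W
Sum of known resistances R_other = 0.0273 K/W
Total R = ΔT/Q = 52/90 = 0.5778 K/W
R_extruded polystyrene = R_total − R_other = 0.5505 K/W
k = L/(R·A) = 0.095/(0.5505×5.89)

k ≈ 0.0293 W/(m·K)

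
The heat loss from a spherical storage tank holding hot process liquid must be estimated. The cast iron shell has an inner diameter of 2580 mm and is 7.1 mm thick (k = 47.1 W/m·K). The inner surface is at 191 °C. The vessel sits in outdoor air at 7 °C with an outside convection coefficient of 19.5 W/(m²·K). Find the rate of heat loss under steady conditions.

Radial (spherical) resistances in series:
R_cast iron shell = (1/1.29 − 1/1.2971)/(4π×47.1) = 7.169×10^-6 K/W
R_outer film = 1/(h·4πr_o²) = 1/(19.5×4π×1.2971²) = 0.002426 K/W
R_total = 0.002433 K/W
Q = ΔT/R_total = 184/0.002433

Q ≈ 75600 W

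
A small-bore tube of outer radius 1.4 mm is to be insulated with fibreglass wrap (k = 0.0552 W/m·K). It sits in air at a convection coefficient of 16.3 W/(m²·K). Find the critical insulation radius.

For a cylinder r_cr = k/h = 0.0552/16.3
r_cr = 3.39 mm; since the bare radius (1.4 mm) is below r_cr, adding a thin layer of insulation will *increase* heat loss.

r_cr ≈ 3.39 mm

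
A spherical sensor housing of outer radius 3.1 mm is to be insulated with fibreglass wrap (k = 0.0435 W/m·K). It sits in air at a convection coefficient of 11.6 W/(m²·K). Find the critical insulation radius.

For a sphere r_cr = 2k/h = 2×0.0435/11.6
r_cr = 7.5 mm; since the bare radius (3.1 mm) is below r_cr, adding a thin layer of insulation will *increase* heat loss.

r_cr ≈ 7.5 mm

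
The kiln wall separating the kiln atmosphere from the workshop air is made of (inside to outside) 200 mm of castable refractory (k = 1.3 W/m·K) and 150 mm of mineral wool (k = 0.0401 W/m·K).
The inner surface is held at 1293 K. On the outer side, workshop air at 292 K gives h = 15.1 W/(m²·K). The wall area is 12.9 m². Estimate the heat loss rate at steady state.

Series thermal resistances:
R_castable refractory = L/(kA) = 0.2/(1.3×12.9) = 0.01193 K/W
R_mineral wool = L/(kA) = 0.15/(0.0401×12.9) = 0.29 K/W
R_outer film = 1/(h_o·A) = 1/(15.1×12.9) = 0.005134 K/W
R_total = 0.307 K/W
Q = ΔT / R_total = 1001 / 0.307

Q ≈ 3260 W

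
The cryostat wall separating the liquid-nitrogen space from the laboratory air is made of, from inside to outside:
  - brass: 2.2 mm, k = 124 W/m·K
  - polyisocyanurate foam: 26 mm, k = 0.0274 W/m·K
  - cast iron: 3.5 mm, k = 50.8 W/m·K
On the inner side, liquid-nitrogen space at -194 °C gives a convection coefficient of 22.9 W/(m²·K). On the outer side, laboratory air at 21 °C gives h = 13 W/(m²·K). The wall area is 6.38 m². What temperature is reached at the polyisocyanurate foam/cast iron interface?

Using the resistance-network approach (series):
R_inner film = 1/(h_i·A) = 1/(22.9×6.38) = 0.006845 K/W
R_brass = L/(kA) = 0.0022/(124×6.38) = 2.781×10^-6 K/W
R_polyisocyanurate foam = L/(kA) = 0.026/(0.0274×6.38) = 0.1487 K/W
R_cast iron = L/(kA) = 0.0035/(50.8×6.38) = 1.08×10^-5 K/W
R_outer film = 1/(h_o·A) = 1/(13×6.38) = 0.01206 K/W
R_total = 0.1676 K/W;  Q = ΔT/R_total = 215/0.1676 = 1282 W
T_interface = T_inner + Q·ΣR(inner→interface) = -194 + 1280×0.1556

T ≈ 5.52 °C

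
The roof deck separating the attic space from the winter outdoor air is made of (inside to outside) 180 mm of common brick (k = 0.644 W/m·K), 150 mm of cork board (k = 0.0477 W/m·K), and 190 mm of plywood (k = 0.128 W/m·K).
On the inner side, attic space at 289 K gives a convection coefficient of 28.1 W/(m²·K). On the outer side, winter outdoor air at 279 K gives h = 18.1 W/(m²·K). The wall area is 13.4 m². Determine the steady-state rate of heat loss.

Treating each layer as a thermal resistance in series:
R_inner film = 1/(h_i·A) = 1/(28.1×13.4) = 0.002656 K/W
R_common brick = L/(kA) = 0.18/(0.644×13.4) = 0.02086 K/W
R_cork board = L/(kA) = 0.15/(0.0477×13.4) = 0.2347 K/W
R_plywood = L/(kA) = 0.19/(0.128×13.4) = 0.1108 K/W
R_outer film = 1/(h_o·A) = 1/(18.1×13.4) = 0.004123 K/W
R_total = 0.3731 K/W
Q = ΔT / R_total = 10 / 0.3731

Q ≈ 26.8 W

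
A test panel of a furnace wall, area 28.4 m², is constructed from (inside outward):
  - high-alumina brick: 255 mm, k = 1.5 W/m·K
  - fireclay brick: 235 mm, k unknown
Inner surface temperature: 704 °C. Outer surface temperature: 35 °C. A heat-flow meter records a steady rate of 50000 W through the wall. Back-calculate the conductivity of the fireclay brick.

k ≈ 1.12 W/(m·K)

Treating each layer as a thermal resistance in series:
R_high-alumina brick = L/(kA) = 0.255/(1.5×28.4) = 0.005986 K/W
Sum of known resistances R_other = 0.005986 K/W
Total R = ΔT/Q = 669/50000 = 0.01338 K/W
R_fireclay brick = R_total − R_other = 0.007394 K/W
k = L/(R·A) = 0.235/(0.007394×28.4)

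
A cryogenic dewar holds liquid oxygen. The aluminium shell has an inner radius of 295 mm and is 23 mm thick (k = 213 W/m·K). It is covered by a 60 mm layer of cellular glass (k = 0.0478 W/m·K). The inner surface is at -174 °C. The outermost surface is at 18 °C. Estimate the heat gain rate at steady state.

Q ≈ 231 W

Spherical conduction: R = (1/r_in − 1/r_out)/(4πk) per layer; series-sum.
R_aluminium shell = (1/0.295 − 1/0.318)/(4π×213) = 9.16×10^-5 K/W
R_cellular glass = (1/0.318 − 1/0.378)/(4π×0.0478) = 0.831 K/W
R_total = 0.8311 K/W
Q = ΔT/R_total = 192/0.8311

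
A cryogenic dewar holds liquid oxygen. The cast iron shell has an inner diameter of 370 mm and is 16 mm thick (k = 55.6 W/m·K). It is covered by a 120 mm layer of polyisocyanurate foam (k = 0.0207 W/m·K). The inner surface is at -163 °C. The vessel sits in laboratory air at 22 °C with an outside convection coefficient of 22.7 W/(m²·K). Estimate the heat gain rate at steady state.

Spherical conduction: R = (1/r_in − 1/r_out)/(4πk) per layer; series-sum.
R_cast iron shell = (1/0.185 − 1/0.201)/(4π×55.6) = 6.158×10^-4 K/W
R_polyisocyanurate foam = (1/0.201 − 1/0.321)/(4π×0.0207) = 7.15 K/W
R_outer film = 1/(h·4πr_o²) = 1/(22.7×4π×0.321²) = 0.03402 K/W
R_total = 7.185 K/W
Q = ΔT/R_total = 185/7.185

Q ≈ 25.7 W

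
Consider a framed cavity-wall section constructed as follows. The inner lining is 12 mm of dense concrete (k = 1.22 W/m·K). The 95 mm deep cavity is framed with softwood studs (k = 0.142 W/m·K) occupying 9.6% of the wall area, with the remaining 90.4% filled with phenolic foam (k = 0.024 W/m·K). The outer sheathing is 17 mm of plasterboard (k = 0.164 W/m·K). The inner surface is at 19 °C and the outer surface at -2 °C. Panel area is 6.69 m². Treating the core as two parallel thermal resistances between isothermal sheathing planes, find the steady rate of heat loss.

Q ≈ 50.1 W

Sheathing layers in series; stud and cavity paths in parallel between them.
R_inner = 0.012/(1.22×6.69) = 0.00147 K/W
R_stud  = 0.095/(0.142×0.096×6.69) = 1.042 K/W
R_cav   = 0.095/(0.024×0.904×6.69) = 0.6545 K/W
1/R_core = 1/R_stud + 1/R_cav → R_core = 0.402 K/W
R_outer = 0.017/(0.164×6.69) = 0.01549 K/W
R_total = 0.4189 K/W
Q = ΔT/R_total = 21/0.4189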